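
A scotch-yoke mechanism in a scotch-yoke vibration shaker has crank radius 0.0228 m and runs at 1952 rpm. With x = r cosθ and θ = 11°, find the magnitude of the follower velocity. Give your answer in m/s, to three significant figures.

0.889

ω = 204.4 rad/s (from 1952 rpm).
x = r cosθ ⇒ ẋ = −rω sinθ.
|v| = rω|sinθ| = 0.0228·204.4·|sin 11°| = 0.88929 m/s.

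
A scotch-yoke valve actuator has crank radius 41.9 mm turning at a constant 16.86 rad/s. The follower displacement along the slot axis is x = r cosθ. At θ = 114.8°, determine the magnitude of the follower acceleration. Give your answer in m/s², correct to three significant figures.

ω = 16.86 rad/s
x = r cosθ ⇒ ẍ = −rω² cosθ (ω constant).
|a| = rω²|cosθ| = 0.0419·(16.86)²·|cos 114.8°| = 4.9959 m/s².

5.00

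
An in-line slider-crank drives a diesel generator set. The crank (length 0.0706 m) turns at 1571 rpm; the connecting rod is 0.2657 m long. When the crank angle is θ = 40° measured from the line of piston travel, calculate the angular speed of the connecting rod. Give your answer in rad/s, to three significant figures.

34.0

ω = 164.5 rad/s (converted from 1571 rpm).
The rod makes angle φ with the slider axis where L sinφ = r sinθ; differentiating, L cosφ·φ̇ = r ω cosθ.
L cosφ = √(L² − r² sin²θ) = 0.2618 m.
|ω_rod| = r ω |cosθ| / √(L² − r² sin²θ) = 0.0706·164.5·0.76604/0.2618 = 33.986 rad/s.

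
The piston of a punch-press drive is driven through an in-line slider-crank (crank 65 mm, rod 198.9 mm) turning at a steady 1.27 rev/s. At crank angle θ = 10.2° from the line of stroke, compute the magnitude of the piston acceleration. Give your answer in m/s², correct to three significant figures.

5.35

ω = 2π·1.27 = 7.98 rad/s
x(θ) = r cosθ + √(L² − r² sin²θ); with ω constant, a = ω²·d²x/dθ².
d²x/dθ² = −r cosθ − r²(cos2θ)/√u − r⁴ sin²2θ/(4u^{3/2}),  u = L² − r² sin²θ = 0.0394287 m².
Substituting r = 0.065 m, L = 0.1989 m, θ = 10.2°: d²x/dθ² = -0.083985 m.
a = ω²·d²x/dθ² = (7.98)²·(-0.083985) = -5.3477 m/s²;  |a| = 5.3477 m/s².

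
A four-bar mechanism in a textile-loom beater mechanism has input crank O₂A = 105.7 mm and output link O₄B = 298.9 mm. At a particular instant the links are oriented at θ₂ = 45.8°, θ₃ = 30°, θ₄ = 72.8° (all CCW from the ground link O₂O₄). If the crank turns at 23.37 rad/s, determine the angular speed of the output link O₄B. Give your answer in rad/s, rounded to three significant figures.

3.31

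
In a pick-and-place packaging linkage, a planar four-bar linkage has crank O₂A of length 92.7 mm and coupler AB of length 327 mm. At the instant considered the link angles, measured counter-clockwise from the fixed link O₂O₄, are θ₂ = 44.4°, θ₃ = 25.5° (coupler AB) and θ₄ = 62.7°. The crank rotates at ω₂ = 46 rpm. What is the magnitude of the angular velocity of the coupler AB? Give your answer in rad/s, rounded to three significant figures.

ω₂ = 4.817 rad/s (from 46 rpm).
Differentiating the loop-closure r₂e^{iθ₂}+r₃e^{iθ₃}=r₁+r₄e^{iθ₄} gives r₂ω₂e^{iθ₂}+r₃ω₃e^{iθ₃}=r₄ω₄e^{iθ₄}.
Eliminating the other unknown: ω₃ = r₂ω₂ sin(θ₄−θ₂) / [r₃ sin(θ₃−θ₄)].
Numerator sine = +0.31399; denominator sine = -0.60460.
Result = 0.0927·4.817·(+0.31399) / (0.327·(-0.60460)) = -0.7092 rad/s; magnitude 0.7092 rad/s.

0.709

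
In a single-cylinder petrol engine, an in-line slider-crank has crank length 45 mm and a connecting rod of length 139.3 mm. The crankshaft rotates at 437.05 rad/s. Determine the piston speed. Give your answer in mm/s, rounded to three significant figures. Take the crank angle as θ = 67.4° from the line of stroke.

20500

ω = 437.1 rad/s
For an in-line slider-crank, x = r cosθ + √(L² − r² sin²θ), so v = −rω sinθ·[1 + r cosθ/√(L² − r² sin²θ)].
With r = 0.045 m, L = 0.1393 m, θ = 67.4°: √(L² − r² sin²θ) = 0.13296 m.
v = −0.045·437.1·0.92321·[1 + 0.045·0.38430/0.13296] = -20.519 m/s.
|v| = 20.519 m/s = 20519 mm/s.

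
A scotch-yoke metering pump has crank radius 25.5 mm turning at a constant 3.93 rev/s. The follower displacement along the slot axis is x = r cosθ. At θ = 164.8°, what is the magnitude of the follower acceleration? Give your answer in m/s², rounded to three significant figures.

ω = 24.69 rad/s (from 3.93 rev/s).
x = r cosθ ⇒ ẍ = −rω² cosθ (ω constant).
|a| = rω²|cosθ| = 0.0255·(24.69)²·|cos 164.8°| = 15.004 m/s².

15.0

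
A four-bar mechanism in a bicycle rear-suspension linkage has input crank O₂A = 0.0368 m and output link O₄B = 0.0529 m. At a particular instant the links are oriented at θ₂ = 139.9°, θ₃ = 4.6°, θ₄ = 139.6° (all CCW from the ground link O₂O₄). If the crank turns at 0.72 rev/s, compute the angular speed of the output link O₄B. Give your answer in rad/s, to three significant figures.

ω₂ = 4.524 rad/s (from 0.72 rev/s).
Differentiating the loop-closure r₂e^{iθ₂}+r₃e^{iθ₃}=r₁+r₄e^{iθ₄} gives r₂ω₂e^{iθ₂}+r₃ω₃e^{iθ₃}=r₄ω₄e^{iθ₄}.
Eliminating the other unknown: ω₄ = r₂ω₂ sin(θ₂−θ₃) / [r₄ sin(θ₄−θ₃)].
Numerator sine = +0.70339; denominator sine = +0.70711.
Result = 0.0368·4.524·(+0.70339) / (0.0529·(+0.70711)) = +3.1305 rad/s; magnitude 3.1305 rad/s.

3.13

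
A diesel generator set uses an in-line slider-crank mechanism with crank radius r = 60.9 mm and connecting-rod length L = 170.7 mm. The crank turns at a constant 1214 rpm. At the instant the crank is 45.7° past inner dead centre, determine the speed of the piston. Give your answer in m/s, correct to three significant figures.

ω = 2π·1214/60 = 127.1 rad/s
For an in-line slider-crank, x = r cosθ + √(L² − r² sin²θ), so v = −rω sinθ·[1 + r cosθ/√(L² − r² sin²θ)].
With r = 0.0609 m, L = 0.1707 m, θ = 45.7°: √(L² − r² sin²θ) = 0.16504 m.
v = −0.0609·127.1·0.71569·[1 + 0.0609·0.69842/0.16504] = -6.969 m/s.
|v| = 6.969 m/s.

6.97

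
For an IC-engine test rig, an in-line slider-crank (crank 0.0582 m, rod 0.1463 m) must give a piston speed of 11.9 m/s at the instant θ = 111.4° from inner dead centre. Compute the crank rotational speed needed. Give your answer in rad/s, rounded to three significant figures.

For an in-line slider-crank, |v_piston| = rω|sinθ|·[1 + r cosθ/√(L² − r² sin²θ)].
With r = 0.0582 m, L = 0.1463 m, θ = 111.4°: the bracketed kinematic factor |dx/dθ| = 0.04572 m.
ω = v/|dx/dθ| = 11.9/0.04572 = 260.28 rad/s.

260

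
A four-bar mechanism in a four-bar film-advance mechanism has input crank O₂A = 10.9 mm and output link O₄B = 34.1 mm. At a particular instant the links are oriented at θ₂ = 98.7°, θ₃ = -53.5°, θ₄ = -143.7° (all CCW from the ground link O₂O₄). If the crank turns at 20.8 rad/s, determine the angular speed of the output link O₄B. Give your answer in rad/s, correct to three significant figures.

ω₂ = 20.8 rad/s
Differentiating the loop-closure r₂e^{iθ₂}+r₃e^{iθ₃}=r₁+r₄e^{iθ₄} gives r₂ω₂e^{iθ₂}+r₃ω₃e^{iθ₃}=r₄ω₄e^{iθ₄}.
Eliminating the other unknown: ω₄ = r₂ω₂ sin(θ₂−θ₃) / [r₄ sin(θ₄−θ₃)].
Numerator sine = +0.46639; denominator sine = -0.99999.
Result = 0.0109·20.8·(+0.46639) / (0.0341·(-0.99999)) = -3.1009 rad/s; magnitude 3.1009 rad/s.

3.10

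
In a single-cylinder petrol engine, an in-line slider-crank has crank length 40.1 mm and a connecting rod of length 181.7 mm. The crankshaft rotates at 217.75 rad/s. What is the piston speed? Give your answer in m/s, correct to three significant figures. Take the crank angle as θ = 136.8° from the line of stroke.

ω = 217.8 rad/s
For an in-line slider-crank, x = r cosθ + √(L² − r² sin²θ), so v = −rω sinθ·[1 + r cosθ/√(L² − r² sin²θ)].
With r = 0.0401 m, L = 0.1817 m, θ = 136.8°: √(L² − r² sin²θ) = 0.17961 m.
v = −0.0401·217.8·0.68455·[1 + 0.0401·-0.72897/0.17961] = -5.0045 m/s.
|v| = 5.0045 m/s.

5.00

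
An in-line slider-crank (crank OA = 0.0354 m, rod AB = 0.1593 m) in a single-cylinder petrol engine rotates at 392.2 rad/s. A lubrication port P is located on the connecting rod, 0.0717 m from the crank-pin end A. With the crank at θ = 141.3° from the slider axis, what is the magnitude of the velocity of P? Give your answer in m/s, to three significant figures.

ω = 392.2 rad/s.  Crank-pin speed |V_A| = rω = 13.884 m/s, perpendicular to OA.
Rod angle: sinφ = −(r/L) sinθ ⇒ φ = -7.987°; ω_rod = −rω cosθ/√(L²−r²sin²θ) = +68.685 rad/s.
V_P = V_A + ω_rod × AP, with AP = 0.0717 m along the rod.
Components: V_Px = −rω sinθ − a·ω_rod·sinφ = -7.9965 m/s;  V_Py = rω cosθ + a·ω_rod·cosφ = -5.9585 m/s.
|V_P| = √(V_Px² + V_Py²) = 9.9724 m/s.

9.97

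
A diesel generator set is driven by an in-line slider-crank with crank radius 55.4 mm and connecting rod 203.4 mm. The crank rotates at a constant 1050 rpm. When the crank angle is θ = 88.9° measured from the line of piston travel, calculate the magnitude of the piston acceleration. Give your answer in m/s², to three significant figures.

177

ω = 2π·1050/60 = 110 rad/s
x(θ) = r cosθ + √(L² − r² sin²θ); with ω constant, a = ω²·d²x/dθ².
d²x/dθ² = −r cosθ − r²(cos2θ)/√u − r⁴ sin²2θ/(4u^{3/2}),  u = L² − r² sin²θ = 0.0383035 m².
Substituting r = 0.0554 m, L = 0.2034 m, θ = 88.9°: d²x/dθ² = +0.014606 m.
a = ω²·d²x/dθ² = (110)²·(+0.014606) = +176.6 m/s²;  |a| = 176.6 m/s².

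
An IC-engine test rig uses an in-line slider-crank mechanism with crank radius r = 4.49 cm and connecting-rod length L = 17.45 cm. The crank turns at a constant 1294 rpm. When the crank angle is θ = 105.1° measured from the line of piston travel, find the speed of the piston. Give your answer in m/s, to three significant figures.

ω = 2π·1294/60 = 135.5 rad/s
For an in-line slider-crank, x = r cosθ + √(L² − r² sin²θ), so v = −rω sinθ·[1 + r cosθ/√(L² − r² sin²θ)].
With r = 0.0449 m, L = 0.1745 m, θ = 105.1°: √(L² − r² sin²θ) = 0.16903 m.
v = −0.0449·135.5·0.96547·[1 + 0.0449·-0.26050/0.16903] = -5.4677 m/s.
|v| = 5.4677 m/s.

5.47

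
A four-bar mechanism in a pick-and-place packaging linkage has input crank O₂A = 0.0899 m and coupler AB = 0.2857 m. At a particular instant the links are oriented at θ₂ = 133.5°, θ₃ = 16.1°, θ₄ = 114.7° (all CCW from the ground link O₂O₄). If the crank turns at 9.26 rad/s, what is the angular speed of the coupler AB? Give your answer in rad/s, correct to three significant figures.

0.950

ω₂ = 9.26 rad/s
Differentiating the loop-closure r₂e^{iθ₂}+r₃e^{iθ₃}=r₁+r₄e^{iθ₄} gives r₂ω₂e^{iθ₂}+r₃ω₃e^{iθ₃}=r₄ω₄e^{iθ₄}.
Eliminating the other unknown: ω₃ = r₂ω₂ sin(θ₄−θ₂) / [r₃ sin(θ₃−θ₄)].
Numerator sine = -0.32227; denominator sine = -0.98876.
Result = 0.0899·9.26·(-0.32227) / (0.2857·(-0.98876)) = +0.9497 rad/s; magnitude 0.9497 rad/s.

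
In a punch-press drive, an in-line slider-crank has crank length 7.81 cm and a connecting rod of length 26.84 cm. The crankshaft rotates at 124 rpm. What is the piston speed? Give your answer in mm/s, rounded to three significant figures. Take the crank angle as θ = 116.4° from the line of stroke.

ω = 2π·124/60 = 12.99 rad/s
For an in-line slider-crank, x = r cosθ + √(L² − r² sin²θ), so v = −rω sinθ·[1 + r cosθ/√(L² − r² sin²θ)].
With r = 0.0781 m, L = 0.2684 m, θ = 116.4°: √(L² − r² sin²θ) = 0.25912 m.
v = −0.0781·12.99·0.89571·[1 + 0.0781·-0.44464/0.25912] = -0.78665 m/s.
|v| = 0.78665 m/s = 786.65 mm/s.

787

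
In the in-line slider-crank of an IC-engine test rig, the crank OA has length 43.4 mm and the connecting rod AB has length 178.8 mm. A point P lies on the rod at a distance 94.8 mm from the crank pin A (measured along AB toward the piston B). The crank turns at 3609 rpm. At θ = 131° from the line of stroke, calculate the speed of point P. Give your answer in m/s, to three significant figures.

ω = 377.9 rad/s.  Crank-pin speed |V_A| = rω = 16.402 m/s, perpendicular to OA.
Rod angle: sinφ = −(r/L) sinθ ⇒ φ = -10.556°; ω_rod = −rω cosθ/√(L²−r²sin²θ) = +61.22 rad/s.
V_P = V_A + ω_rod × AP, with AP = 0.0948 m along the rod.
Components: V_Px = −rω sinθ − a·ω_rod·sinφ = -11.316 m/s;  V_Py = rω cosθ + a·ω_rod·cosφ = -5.0555 m/s.
|V_P| = √(V_Px² + V_Py²) = 12.394 m/s.

12.4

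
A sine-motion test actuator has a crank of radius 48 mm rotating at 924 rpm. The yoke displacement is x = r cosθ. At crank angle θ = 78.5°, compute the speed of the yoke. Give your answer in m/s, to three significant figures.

4.55

ω = 96.76 rad/s (from 924 rpm).
x = r cosθ ⇒ ẋ = −rω sinθ.
|v| = rω|sinθ| = 0.048·96.76·|sin 78.5°| = 4.5513 m/s.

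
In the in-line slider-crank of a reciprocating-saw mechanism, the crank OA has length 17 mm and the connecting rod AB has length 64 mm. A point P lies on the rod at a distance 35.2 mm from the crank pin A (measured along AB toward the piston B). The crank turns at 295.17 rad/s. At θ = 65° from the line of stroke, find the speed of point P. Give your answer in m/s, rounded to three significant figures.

4.93

ω = 295.2 rad/s.  Crank-pin speed |V_A| = rω = 5.0179 m/s, perpendicular to OA.
Rod angle: sinφ = −(r/L) sinθ ⇒ φ = -13.930°; ω_rod = −rω cosθ/√(L²−r²sin²θ) = -34.139 rad/s.
V_P = V_A + ω_rod × AP, with AP = 0.0352 m along the rod.
Components: V_Px = −rω sinθ − a·ω_rod·sinφ = -4.837 m/s;  V_Py = rω cosθ + a·ω_rod·cosφ = +0.95429 m/s.
|V_P| = √(V_Px² + V_Py²) = 4.9303 m/s.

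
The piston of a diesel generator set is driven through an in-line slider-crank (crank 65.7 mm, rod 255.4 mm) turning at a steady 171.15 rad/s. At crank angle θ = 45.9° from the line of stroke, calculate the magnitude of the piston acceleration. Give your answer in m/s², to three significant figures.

ω = 171.2 rad/s
x(θ) = r cosθ + √(L² − r² sin²θ); with ω constant, a = ω²·d²x/dθ².
d²x/dθ² = −r cosθ − r²(cos2θ)/√u − r⁴ sin²2θ/(4u^{3/2}),  u = L² − r² sin²θ = 0.0630031 m².
Substituting r = 0.0657 m, L = 0.2554 m, θ = 45.9°: d²x/dθ² = -0.045476 m.
a = ω²·d²x/dθ² = (171.2)²·(-0.045476) = -1332.1 m/s²;  |a| = 1332.1 m/s².

1330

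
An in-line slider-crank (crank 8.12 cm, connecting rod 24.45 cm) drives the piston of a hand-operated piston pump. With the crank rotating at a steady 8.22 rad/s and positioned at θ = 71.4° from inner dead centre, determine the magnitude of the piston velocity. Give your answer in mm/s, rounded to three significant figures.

ω = 8.22 rad/s
For an in-line slider-crank, x = r cosθ + √(L² − r² sin²θ), so v = −rω sinθ·[1 + r cosθ/√(L² − r² sin²θ)].
With r = 0.0812 m, L = 0.2445 m, θ = 71.4°: √(L² − r² sin²θ) = 0.23207 m.
v = −0.0812·8.22·0.94777·[1 + 0.0812·0.31896/0.23207] = -0.7032 m/s.
|v| = 0.7032 m/s = 703.2 mm/s.

703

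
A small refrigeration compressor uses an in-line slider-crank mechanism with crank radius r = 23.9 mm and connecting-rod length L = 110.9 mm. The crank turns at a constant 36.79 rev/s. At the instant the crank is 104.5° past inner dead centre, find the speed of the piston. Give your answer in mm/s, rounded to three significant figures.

ω = 2π·36.8 = 231.2 rad/s
For an in-line slider-crank, x = r cosθ + √(L² − r² sin²θ), so v = −rω sinθ·[1 + r cosθ/√(L² − r² sin²θ)].
With r = 0.0239 m, L = 0.1109 m, θ = 104.5°: √(L² − r² sin²θ) = 0.10846 m.
v = −0.0239·231.2·0.96815·[1 + 0.0239·-0.25038/0.10846] = -5.0536 m/s.
|v| = 5.0536 m/s = 5053.6 mm/s.

5050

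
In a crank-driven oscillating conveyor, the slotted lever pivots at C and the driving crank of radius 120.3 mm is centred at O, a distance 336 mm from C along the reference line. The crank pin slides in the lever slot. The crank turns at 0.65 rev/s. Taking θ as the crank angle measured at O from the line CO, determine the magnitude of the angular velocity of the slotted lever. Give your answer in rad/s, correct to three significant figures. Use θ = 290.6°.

ω = 4.084 rad/s (from 0.65 rev/s).
Crank pin A relative to C: A = (d + r cosθ, r sinθ); lever angle φ = atan2(r sinθ, d + r cosθ).
Differentiating tanφ: φ̇ = rω(d cosθ + r)/(d² + r² + 2dr cosθ).
d² + r² + 2dr cosθ = |CA|² = 0.155812 m²;  d cosθ + r = +0.23852 m.
|ω_lever| = |0.1203·4.084·+0.23852| / 0.155812 = 0.75211 rad/s.

0.752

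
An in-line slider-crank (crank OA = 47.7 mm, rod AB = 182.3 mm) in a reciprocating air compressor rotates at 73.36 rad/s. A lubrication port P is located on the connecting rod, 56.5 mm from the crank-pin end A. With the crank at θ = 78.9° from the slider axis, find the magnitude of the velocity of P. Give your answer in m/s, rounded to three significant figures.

ω = 73.36 rad/s.  Crank-pin speed |V_A| = rω = 3.4993 m/s, perpendicular to OA.
Rod angle: sinφ = −(r/L) sinθ ⇒ φ = -14.878°; ω_rod = −rω cosθ/√(L²−r²sin²θ) = -3.8237 rad/s.
V_P = V_A + ω_rod × AP, with AP = 0.0565 m along the rod.
Components: V_Px = −rω sinθ − a·ω_rod·sinφ = -3.4893 m/s;  V_Py = rω cosθ + a·ω_rod·cosφ = +0.46489 m/s.
|V_P| = √(V_Px² + V_Py²) = 3.5201 m/s.

3.52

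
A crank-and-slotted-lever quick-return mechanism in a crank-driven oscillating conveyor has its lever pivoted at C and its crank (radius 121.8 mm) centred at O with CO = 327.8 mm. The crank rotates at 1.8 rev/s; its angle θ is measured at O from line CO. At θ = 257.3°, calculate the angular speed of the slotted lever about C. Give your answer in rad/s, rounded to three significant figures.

ω = 11.31 rad/s (from 1.8 rev/s).
Crank pin A relative to C: A = (d + r cosθ, r sinθ); lever angle φ = atan2(r sinθ, d + r cosθ).
Differentiating tanφ: φ̇ = rω(d cosθ + r)/(d² + r² + 2dr cosθ).
d² + r² + 2dr cosθ = |CA|² = 0.104733 m²;  d cosθ + r = +0.049734 m.
|ω_lever| = |0.1218·11.31·+0.049734| / 0.104733 = 0.65414 rad/s.

0.654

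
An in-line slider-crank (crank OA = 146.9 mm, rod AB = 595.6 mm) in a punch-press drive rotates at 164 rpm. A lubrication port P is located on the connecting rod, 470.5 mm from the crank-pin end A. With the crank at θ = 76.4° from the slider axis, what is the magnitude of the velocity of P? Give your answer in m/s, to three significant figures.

ω = 17.17 rad/s.  Crank-pin speed |V_A| = rω = 2.5229 m/s, perpendicular to OA.
Rod angle: sinφ = −(r/L) sinθ ⇒ φ = -13.870°; ω_rod = −rω cosθ/√(L²−r²sin²θ) = -1.0259 rad/s.
V_P = V_A + ω_rod × AP, with AP = 0.4705 m along the rod.
Components: V_Px = −rω sinθ − a·ω_rod·sinφ = -2.5678 m/s;  V_Py = rω cosθ + a·ω_rod·cosφ = +0.1246 m/s.
|V_P| = √(V_Px² + V_Py²) = 2.5709 m/s.

2.57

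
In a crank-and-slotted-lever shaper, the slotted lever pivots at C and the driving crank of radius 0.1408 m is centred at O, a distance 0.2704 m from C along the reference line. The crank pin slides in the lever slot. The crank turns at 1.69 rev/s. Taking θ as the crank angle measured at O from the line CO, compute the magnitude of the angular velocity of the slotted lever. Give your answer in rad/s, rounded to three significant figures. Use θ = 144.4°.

3.81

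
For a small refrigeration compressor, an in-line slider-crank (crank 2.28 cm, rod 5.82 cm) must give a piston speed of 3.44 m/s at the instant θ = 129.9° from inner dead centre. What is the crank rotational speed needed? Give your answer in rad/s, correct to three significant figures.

267

For an in-line slider-crank, |v_piston| = rω|sinθ|·[1 + r cosθ/√(L² − r² sin²θ)].
With r = 0.0228 m, L = 0.0582 m, θ = 129.9°: the bracketed kinematic factor |dx/dθ| = 0.012883 m.
ω = v/|dx/dθ| = 3.44/0.012883 = 267.02 rad/s.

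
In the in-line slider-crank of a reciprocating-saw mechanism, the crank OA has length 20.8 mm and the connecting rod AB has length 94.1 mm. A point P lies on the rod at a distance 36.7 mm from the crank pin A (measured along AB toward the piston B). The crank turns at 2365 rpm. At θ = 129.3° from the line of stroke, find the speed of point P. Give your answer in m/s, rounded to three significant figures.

4.26

ω = 247.7 rad/s.  Crank-pin speed |V_A| = rω = 5.1514 m/s, perpendicular to OA.
Rod angle: sinφ = −(r/L) sinθ ⇒ φ = -9.849°; ω_rod = −rω cosθ/√(L²−r²sin²θ) = +35.192 rad/s.
V_P = V_A + ω_rod × AP, with AP = 0.0367 m along the rod.
Components: V_Px = −rω sinθ − a·ω_rod·sinφ = -3.7654 m/s;  V_Py = rω cosθ + a·ω_rod·cosφ = -1.9903 m/s.
|V_P| = √(V_Px² + V_Py²) = 4.2591 m/s.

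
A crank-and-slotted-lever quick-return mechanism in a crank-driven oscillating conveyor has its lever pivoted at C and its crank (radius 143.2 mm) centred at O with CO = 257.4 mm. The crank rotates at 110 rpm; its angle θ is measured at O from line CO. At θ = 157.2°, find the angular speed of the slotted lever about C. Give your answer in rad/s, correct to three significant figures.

8.25

ω = 11.52 rad/s (from 110 rpm).
Crank pin A relative to C: A = (d + r cosθ, r sinθ); lever angle φ = atan2(r sinθ, d + r cosθ).
Differentiating tanφ: φ̇ = rω(d cosθ + r)/(d² + r² + 2dr cosθ).
d² + r² + 2dr cosθ = |CA|² = 0.0188018 m²;  d cosθ + r = -0.094088 m.
|ω_lever| = |0.1432·11.52·-0.094088| / 0.0188018 = 8.2546 rad/s.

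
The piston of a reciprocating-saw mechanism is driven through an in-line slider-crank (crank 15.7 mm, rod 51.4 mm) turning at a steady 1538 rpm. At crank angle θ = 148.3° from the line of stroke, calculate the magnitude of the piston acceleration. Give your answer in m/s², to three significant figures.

ω = 2π·1538/60 = 161.1 rad/s
x(θ) = r cosθ + √(L² − r² sin²θ); with ω constant, a = ω²·d²x/dθ².
d²x/dθ² = −r cosθ − r²(cos2θ)/√u − r⁴ sin²2θ/(4u^{3/2}),  u = L² − r² sin²θ = 0.0025739 m².
Substituting r = 0.0157 m, L = 0.0514 m, θ = 148.3°: d²x/dθ² = +0.011089 m.
a = ω²·d²x/dθ² = (161.1)²·(+0.011089) = +287.66 m/s²;  |a| = 287.66 m/s².

288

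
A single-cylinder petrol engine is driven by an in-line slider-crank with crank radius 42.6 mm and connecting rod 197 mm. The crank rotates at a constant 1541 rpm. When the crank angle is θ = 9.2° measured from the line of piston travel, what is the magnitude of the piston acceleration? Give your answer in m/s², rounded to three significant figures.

ω = 2π·1541/60 = 161.4 rad/s
x(θ) = r cosθ + √(L² − r² sin²θ); with ω constant, a = ω²·d²x/dθ².
d²x/dθ² = −r cosθ − r²(cos2θ)/√u − r⁴ sin²2θ/(4u^{3/2}),  u = L² − r² sin²θ = 0.0387626 m².
Substituting r = 0.0426 m, L = 0.197 m, θ = 9.2°: d²x/dθ² = -0.050809 m.
a = ω²·d²x/dθ² = (161.4)²·(-0.050809) = -1323.1 m/s²;  |a| = 1323.1 m/s².

1320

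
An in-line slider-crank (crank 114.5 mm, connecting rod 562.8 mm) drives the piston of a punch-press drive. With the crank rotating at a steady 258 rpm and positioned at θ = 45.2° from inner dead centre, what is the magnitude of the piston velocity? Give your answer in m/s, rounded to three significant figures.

ω = 2π·258/60 = 27.02 rad/s
For an in-line slider-crank, x = r cosθ + √(L² − r² sin²θ), so v = −rω sinθ·[1 + r cosθ/√(L² − r² sin²θ)].
With r = 0.1145 m, L = 0.5628 m, θ = 45.2°: √(L² − r² sin²θ) = 0.5569 m.
v = −0.1145·27.02·0.70957·[1 + 0.1145·0.70463/0.5569] = -2.5131 m/s.
|v| = 2.5131 m/s.

2.51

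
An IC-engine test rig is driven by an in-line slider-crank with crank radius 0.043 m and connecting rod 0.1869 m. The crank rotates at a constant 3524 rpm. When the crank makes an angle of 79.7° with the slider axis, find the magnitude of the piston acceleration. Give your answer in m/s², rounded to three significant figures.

245

ω = 2π·3524/60 = 369 rad/s
x(θ) = r cosθ + √(L² − r² sin²θ); with ω constant, a = ω²·d²x/dθ².
d²x/dθ² = −r cosθ − r²(cos2θ)/√u − r⁴ sin²2θ/(4u^{3/2}),  u = L² − r² sin²θ = 0.0331417 m².
Substituting r = 0.043 m, L = 0.1869 m, θ = 79.7°: d²x/dθ² = +0.0018012 m.
a = ω²·d²x/dθ² = (369)²·(+0.0018012) = +245.29 m/s²;  |a| = 245.29 m/s².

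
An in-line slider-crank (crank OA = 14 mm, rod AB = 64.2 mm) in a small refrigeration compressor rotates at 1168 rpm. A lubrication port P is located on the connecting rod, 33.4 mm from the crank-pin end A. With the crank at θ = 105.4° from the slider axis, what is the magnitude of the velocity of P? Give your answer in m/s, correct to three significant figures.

1.61

ω = 122.3 rad/s.  Crank-pin speed |V_A| = rω = 1.7124 m/s, perpendicular to OA.
Rod angle: sinφ = −(r/L) sinθ ⇒ φ = -12.136°; ω_rod = −rω cosθ/√(L²−r²sin²θ) = +7.245 rad/s.
V_P = V_A + ω_rod × AP, with AP = 0.0334 m along the rod.
Components: V_Px = −rω sinθ − a·ω_rod·sinφ = -1.6 m/s;  V_Py = rω cosθ + a·ω_rod·cosφ = -0.21816 m/s.
|V_P| = √(V_Px² + V_Py²) = 1.6148 m/s.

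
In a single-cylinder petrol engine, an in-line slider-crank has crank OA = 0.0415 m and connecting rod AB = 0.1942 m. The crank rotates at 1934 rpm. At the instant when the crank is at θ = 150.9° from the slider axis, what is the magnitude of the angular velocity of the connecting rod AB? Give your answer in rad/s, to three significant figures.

ω = 202.5 rad/s (converted from 1934 rpm).
The rod makes angle φ with the slider axis where L sinφ = r sinθ; differentiating, L cosφ·φ̇ = r ω cosθ.
L cosφ = √(L² − r² sin²θ) = 0.19315 m.
|ω_rod| = r ω |cosθ| / √(L² − r² sin²θ) = 0.0415·202.5·0.87377/0.19315 = 38.022 rad/s.

38.0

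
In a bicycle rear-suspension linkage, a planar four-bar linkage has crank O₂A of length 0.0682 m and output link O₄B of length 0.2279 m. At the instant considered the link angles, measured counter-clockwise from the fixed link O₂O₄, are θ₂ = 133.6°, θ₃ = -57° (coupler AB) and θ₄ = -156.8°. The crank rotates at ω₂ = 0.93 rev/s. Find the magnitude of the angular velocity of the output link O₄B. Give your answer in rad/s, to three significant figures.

0.326

ω₂ = 5.843 rad/s (from 0.93 rev/s).
Differentiating the loop-closure r₂e^{iθ₂}+r₃e^{iθ₃}=r₁+r₄e^{iθ₄} gives r₂ω₂e^{iθ₂}+r₃ω₃e^{iθ₃}=r₄ω₄e^{iθ₄}.
Eliminating the other unknown: ω₄ = r₂ω₂ sin(θ₂−θ₃) / [r₄ sin(θ₄−θ₃)].
Numerator sine = -0.18395; denominator sine = -0.98541.
Result = 0.0682·5.843·(-0.18395) / (0.2279·(-0.98541)) = +0.32643 rad/s; magnitude 0.32643 rad/s.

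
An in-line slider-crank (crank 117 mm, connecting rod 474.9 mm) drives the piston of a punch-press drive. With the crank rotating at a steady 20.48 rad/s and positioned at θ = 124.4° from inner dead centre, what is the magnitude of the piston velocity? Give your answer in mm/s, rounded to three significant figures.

ω = 20.48 rad/s
For an in-line slider-crank, x = r cosθ + √(L² − r² sin²θ), so v = −rω sinθ·[1 + r cosθ/√(L² − r² sin²θ)].
With r = 0.117 m, L = 0.4749 m, θ = 124.4°: √(L² − r² sin²θ) = 0.46498 m.
v = −0.117·20.48·0.82511·[1 + 0.117·-0.56497/0.46498] = -1.696 m/s.
|v| = 1.696 m/s = 1696 mm/s.

1700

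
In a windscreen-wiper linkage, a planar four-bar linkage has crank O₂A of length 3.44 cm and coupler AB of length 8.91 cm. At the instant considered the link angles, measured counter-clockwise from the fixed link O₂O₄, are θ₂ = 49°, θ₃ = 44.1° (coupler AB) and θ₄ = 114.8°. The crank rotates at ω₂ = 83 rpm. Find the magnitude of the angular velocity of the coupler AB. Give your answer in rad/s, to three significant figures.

ω₂ = 8.692 rad/s (from 83 rpm).
Differentiating the loop-closure r₂e^{iθ₂}+r₃e^{iθ₃}=r₁+r₄e^{iθ₄} gives r₂ω₂e^{iθ₂}+r₃ω₃e^{iθ₃}=r₄ω₄e^{iθ₄}.
Eliminating the other unknown: ω₃ = r₂ω₂ sin(θ₄−θ₂) / [r₃ sin(θ₃−θ₄)].
Numerator sine = +0.91212; denominator sine = -0.94380.
Result = 0.0344·8.692·(+0.91212) / (0.0891·(-0.94380)) = -3.2431 rad/s; magnitude 3.2431 rad/s.

3.24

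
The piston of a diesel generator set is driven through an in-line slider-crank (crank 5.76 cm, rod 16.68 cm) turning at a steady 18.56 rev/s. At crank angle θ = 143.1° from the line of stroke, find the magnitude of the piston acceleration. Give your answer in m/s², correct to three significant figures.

541

ω = 2π·18.6 = 116.6 rad/s
x(θ) = r cosθ + √(L² − r² sin²θ); with ω constant, a = ω²·d²x/dθ².
d²x/dθ² = −r cosθ − r²(cos2θ)/√u − r⁴ sin²2θ/(4u^{3/2}),  u = L² − r² sin²θ = 0.0266262 m².
Substituting r = 0.0576 m, L = 0.1668 m, θ = 143.1°: d²x/dθ² = +0.039805 m.
a = ω²·d²x/dθ² = (116.6)²·(+0.039805) = +541.32 m/s²;  |a| = 541.32 m/s².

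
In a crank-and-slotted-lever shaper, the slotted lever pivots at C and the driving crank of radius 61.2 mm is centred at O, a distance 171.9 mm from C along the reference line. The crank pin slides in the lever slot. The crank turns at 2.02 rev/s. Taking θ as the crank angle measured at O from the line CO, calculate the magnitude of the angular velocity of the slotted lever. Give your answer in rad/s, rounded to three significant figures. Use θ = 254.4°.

0.421

ω = 12.69 rad/s (from 2.02 rev/s).
Crank pin A relative to C: A = (d + r cosθ, r sinθ); lever angle φ = atan2(r sinθ, d + r cosθ).
Differentiating tanφ: φ̇ = rω(d cosθ + r)/(d² + r² + 2dr cosθ).
d² + r² + 2dr cosθ = |CA|² = 0.0276368 m²;  d cosθ + r = +0.014973 m.
|ω_lever| = |0.0612·12.69·+0.014973| / 0.0276368 = 0.42082 rad/s.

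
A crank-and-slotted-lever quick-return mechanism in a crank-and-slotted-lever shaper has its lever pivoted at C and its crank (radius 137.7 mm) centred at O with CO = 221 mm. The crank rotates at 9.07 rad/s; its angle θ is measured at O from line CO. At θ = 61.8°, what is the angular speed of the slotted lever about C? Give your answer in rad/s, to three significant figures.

ω = 9.07 rad/s
Crank pin A relative to C: A = (d + r cosθ, r sinθ); lever angle φ = atan2(r sinθ, d + r cosθ).
Differentiating tanφ: φ̇ = rω(d cosθ + r)/(d² + r² + 2dr cosθ).
d² + r² + 2dr cosθ = |CA|² = 0.0965633 m²;  d cosθ + r = +0.24213 m.
|ω_lever| = |0.1377·9.07·+0.24213| / 0.0965633 = 3.1317 rad/s.

3.13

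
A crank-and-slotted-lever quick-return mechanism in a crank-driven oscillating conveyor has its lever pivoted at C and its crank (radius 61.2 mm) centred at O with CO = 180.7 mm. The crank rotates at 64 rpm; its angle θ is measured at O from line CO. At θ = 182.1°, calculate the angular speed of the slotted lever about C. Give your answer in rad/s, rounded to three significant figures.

ω = 6.702 rad/s (from 64 rpm).
Crank pin A relative to C: A = (d + r cosθ, r sinθ); lever angle φ = atan2(r sinθ, d + r cosθ).
Differentiating tanφ: φ̇ = rω(d cosθ + r)/(d² + r² + 2dr cosθ).
d² + r² + 2dr cosθ = |CA|² = 0.0142951 m²;  d cosθ + r = -0.11938 m.
|ω_lever| = |0.0612·6.702·-0.11938| / 0.0142951 = 3.4253 rad/s.

3.43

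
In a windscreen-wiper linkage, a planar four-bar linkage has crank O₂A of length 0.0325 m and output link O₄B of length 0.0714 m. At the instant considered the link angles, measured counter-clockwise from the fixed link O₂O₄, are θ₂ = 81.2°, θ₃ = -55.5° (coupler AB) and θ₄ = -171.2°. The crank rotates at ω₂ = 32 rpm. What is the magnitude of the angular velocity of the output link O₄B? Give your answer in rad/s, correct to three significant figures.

ω₂ = 3.351 rad/s (from 32 rpm).
Differentiating the loop-closure r₂e^{iθ₂}+r₃e^{iθ₃}=r₁+r₄e^{iθ₄} gives r₂ω₂e^{iθ₂}+r₃ω₃e^{iθ₃}=r₄ω₄e^{iθ₄}.
Eliminating the other unknown: ω₄ = r₂ω₂ sin(θ₂−θ₃) / [r₄ sin(θ₄−θ₃)].
Numerator sine = +0.68582; denominator sine = -0.90108.
Result = 0.0325·3.351·(+0.68582) / (0.0714·(-0.90108)) = -1.1609 rad/s; magnitude 1.1609 rad/s.

1.16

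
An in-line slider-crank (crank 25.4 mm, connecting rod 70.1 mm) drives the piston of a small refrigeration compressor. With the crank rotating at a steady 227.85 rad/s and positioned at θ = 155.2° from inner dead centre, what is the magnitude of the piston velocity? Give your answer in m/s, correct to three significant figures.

1.62

ω = 227.8 rad/s
For an in-line slider-crank, x = r cosθ + √(L² − r² sin²θ), so v = −rω sinθ·[1 + r cosθ/√(L² − r² sin²θ)].
With r = 0.0254 m, L = 0.0701 m, θ = 155.2°: √(L² − r² sin²θ) = 0.069286 m.
v = −0.0254·227.8·0.41945·[1 + 0.0254·-0.90778/0.069286] = -1.6197 m/s.
|v| = 1.6197 m/s.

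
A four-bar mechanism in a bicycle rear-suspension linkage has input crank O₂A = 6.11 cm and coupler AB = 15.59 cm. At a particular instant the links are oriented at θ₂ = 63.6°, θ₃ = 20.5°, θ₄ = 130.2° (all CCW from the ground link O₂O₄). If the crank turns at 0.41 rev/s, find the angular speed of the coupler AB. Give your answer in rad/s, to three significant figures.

ω₂ = 2.576 rad/s (from 0.41 rev/s).
Differentiating the loop-closure r₂e^{iθ₂}+r₃e^{iθ₃}=r₁+r₄e^{iθ₄} gives r₂ω₂e^{iθ₂}+r₃ω₃e^{iθ₃}=r₄ω₄e^{iθ₄}.
Eliminating the other unknown: ω₃ = r₂ω₂ sin(θ₄−θ₂) / [r₃ sin(θ₃−θ₄)].
Numerator sine = +0.91775; denominator sine = -0.94147.
Result = 0.0611·2.576·(+0.91775) / (0.1559·(-0.94147)) = -0.98419 rad/s; magnitude 0.98419 rad/s.

0.984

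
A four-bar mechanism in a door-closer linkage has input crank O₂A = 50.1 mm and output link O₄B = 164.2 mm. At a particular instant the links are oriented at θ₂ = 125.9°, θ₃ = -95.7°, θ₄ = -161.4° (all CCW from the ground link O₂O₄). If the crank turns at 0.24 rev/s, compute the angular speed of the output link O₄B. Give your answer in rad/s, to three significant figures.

ω₂ = 1.508 rad/s (from 0.24 rev/s).
Differentiating the loop-closure r₂e^{iθ₂}+r₃e^{iθ₃}=r₁+r₄e^{iθ₄} gives r₂ω₂e^{iθ₂}+r₃ω₃e^{iθ₃}=r₄ω₄e^{iθ₄}.
Eliminating the other unknown: ω₄ = r₂ω₂ sin(θ₂−θ₃) / [r₄ sin(θ₄−θ₃)].
Numerator sine = -0.66393; denominator sine = -0.91140.
Result = 0.0501·1.508·(-0.66393) / (0.1642·(-0.91140)) = +0.33517 rad/s; magnitude 0.33517 rad/s.

0.335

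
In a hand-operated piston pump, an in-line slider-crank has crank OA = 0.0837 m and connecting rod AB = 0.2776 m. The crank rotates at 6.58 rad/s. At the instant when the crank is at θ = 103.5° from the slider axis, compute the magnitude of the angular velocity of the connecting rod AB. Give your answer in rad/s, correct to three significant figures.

0.484

ω = 6.58 rad/s
The rod makes angle φ with the slider axis where L sinφ = r sinθ; differentiating, L cosφ·φ̇ = r ω cosθ.
L cosφ = √(L² − r² sin²θ) = 0.2654 m.
|ω_rod| = r ω |cosθ| / √(L² − r² sin²θ) = 0.0837·6.58·0.23345/0.2654 = 0.48443 rad/s.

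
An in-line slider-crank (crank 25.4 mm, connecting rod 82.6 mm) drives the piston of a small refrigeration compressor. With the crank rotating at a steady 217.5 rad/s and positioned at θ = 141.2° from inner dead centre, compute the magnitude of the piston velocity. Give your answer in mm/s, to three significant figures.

2620

ω = 217.5 rad/s
For an in-line slider-crank, x = r cosθ + √(L² − r² sin²θ), so v = −rω sinθ·[1 + r cosθ/√(L² − r² sin²θ)].
With r = 0.0254 m, L = 0.0826 m, θ = 141.2°: √(L² − r² sin²θ) = 0.081052 m.
v = −0.0254·217.5·0.62660·[1 + 0.0254·-0.77934/0.081052] = -2.6162 m/s.
|v| = 2.6162 m/s = 2616.2 mm/s.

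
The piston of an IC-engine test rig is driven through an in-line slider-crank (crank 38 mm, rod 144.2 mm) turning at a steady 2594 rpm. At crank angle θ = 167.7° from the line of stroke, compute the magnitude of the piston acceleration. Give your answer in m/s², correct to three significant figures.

ω = 2π·2594/60 = 271.6 rad/s
x(θ) = r cosθ + √(L² − r² sin²θ); with ω constant, a = ω²·d²x/dθ².
d²x/dθ² = −r cosθ − r²(cos2θ)/√u − r⁴ sin²2θ/(4u^{3/2}),  u = L² − r² sin²θ = 0.0207281 m².
Substituting r = 0.038 m, L = 0.1442 m, θ = 167.7°: d²x/dθ² = +0.027978 m.
a = ω²·d²x/dθ² = (271.6)²·(+0.027978) = +2064.5 m/s²;  |a| = 2064.5 m/s².

2060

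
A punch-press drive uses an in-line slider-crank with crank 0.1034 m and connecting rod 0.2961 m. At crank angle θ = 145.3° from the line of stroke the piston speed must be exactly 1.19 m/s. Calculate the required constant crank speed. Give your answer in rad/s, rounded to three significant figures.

28.6

For an in-line slider-crank, |v_piston| = rω|sinθ|·[1 + r cosθ/√(L² − r² sin²θ)].
With r = 0.1034 m, L = 0.2961 m, θ = 145.3°: the bracketed kinematic factor |dx/dθ| = 0.04162 m.
ω = v/|dx/dθ| = 1.19/0.04162 = 28.592 rad/s.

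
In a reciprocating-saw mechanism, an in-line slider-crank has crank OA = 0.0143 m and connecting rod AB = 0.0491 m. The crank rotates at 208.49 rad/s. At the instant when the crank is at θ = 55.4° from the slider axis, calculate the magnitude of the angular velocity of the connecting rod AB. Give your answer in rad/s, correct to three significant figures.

ω = 208.5 rad/s
The rod makes angle φ with the slider axis where L sinφ = r sinθ; differentiating, L cosφ·φ̇ = r ω cosθ.
L cosφ = √(L² − r² sin²θ) = 0.047668 m.
|ω_rod| = r ω |cosθ| / √(L² − r² sin²θ) = 0.0143·208.5·0.56784/0.047668 = 35.516 rad/s.

35.5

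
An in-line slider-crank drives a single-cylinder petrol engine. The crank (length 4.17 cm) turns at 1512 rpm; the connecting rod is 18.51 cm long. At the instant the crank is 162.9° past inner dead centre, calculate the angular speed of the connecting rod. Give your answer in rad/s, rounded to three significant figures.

ω = 158.3 rad/s (converted from 1512 rpm).
The rod makes angle φ with the slider axis where L sinφ = r sinθ; differentiating, L cosφ·φ̇ = r ω cosθ.
L cosφ = √(L² − r² sin²θ) = 0.18469 m.
|ω_rod| = r ω |cosθ| / √(L² − r² sin²θ) = 0.0417·158.3·0.95579/0.18469 = 34.169 rad/s.

34.2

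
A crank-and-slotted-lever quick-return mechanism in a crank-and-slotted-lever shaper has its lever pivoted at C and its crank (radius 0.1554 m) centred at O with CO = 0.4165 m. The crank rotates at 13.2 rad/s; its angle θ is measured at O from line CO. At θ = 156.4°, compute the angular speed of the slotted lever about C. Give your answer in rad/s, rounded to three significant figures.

5.88

ω = 13.2 rad/s
Crank pin A relative to C: A = (d + r cosθ, r sinθ); lever angle φ = atan2(r sinθ, d + r cosθ).
Differentiating tanφ: φ̇ = rω(d cosθ + r)/(d² + r² + 2dr cosθ).
d² + r² + 2dr cosθ = |CA|² = 0.0789999 m²;  d cosθ + r = -0.22627 m.
|ω_lever| = |0.1554·13.2·-0.22627| / 0.0789999 = 5.8751 rad/s.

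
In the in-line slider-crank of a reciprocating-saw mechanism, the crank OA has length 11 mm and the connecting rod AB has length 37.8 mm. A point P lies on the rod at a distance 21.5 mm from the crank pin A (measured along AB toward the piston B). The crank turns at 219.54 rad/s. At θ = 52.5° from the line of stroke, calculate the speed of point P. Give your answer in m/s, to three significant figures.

2.21

ω = 219.5 rad/s.  Crank-pin speed |V_A| = rω = 2.4149 m/s, perpendicular to OA.
Rod angle: sinφ = −(r/L) sinθ ⇒ φ = -13.348°; ω_rod = −rω cosθ/√(L²−r²sin²θ) = -39.972 rad/s.
V_P = V_A + ω_rod × AP, with AP = 0.0215 m along the rod.
Components: V_Px = −rω sinθ − a·ω_rod·sinφ = -2.1143 m/s;  V_Py = rω cosθ + a·ω_rod·cosφ = +0.63394 m/s.
|V_P| = √(V_Px² + V_Py²) = 2.2073 m/s.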